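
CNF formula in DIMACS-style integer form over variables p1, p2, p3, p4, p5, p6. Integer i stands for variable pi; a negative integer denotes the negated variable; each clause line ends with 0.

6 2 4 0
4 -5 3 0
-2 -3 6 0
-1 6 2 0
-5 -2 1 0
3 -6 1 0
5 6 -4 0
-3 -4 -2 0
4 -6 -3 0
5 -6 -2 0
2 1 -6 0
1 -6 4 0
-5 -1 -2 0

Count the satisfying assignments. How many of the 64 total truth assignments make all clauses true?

Case analysis on p6 and p2:
  p6=T, p2=T: a clause becomes empty — 0.
  p6=T, p2=F: 5 of the 16 assignments to (p1,p3,p4,p5) work.
  p6=F, p2=T: remaining (p1,p3,p4,p5) ∈ {(F,F,F,F); (T,F,F,F)} — 2.
  p6=F, p2=F: remaining (p1,p3,p4,p5) ∈ {(F,F,T,T); (F,T,T,T)} — 2.
Total: 0 + 5 + 2 + 2 = 9.

9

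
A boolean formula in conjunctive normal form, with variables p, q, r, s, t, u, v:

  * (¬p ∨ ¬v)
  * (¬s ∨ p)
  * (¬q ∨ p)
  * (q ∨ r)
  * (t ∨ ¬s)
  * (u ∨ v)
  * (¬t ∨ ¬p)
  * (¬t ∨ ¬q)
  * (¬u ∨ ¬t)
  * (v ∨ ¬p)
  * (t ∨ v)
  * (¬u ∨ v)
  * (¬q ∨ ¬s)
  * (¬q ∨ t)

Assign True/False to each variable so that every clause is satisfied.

p = 0, q = 0, r = 1, s = 0, t = 1, u = 0, v = 1

Check each clause:
  1. (¬p ∨ ¬v) — ¬p is true.
  2. (p ∨ ¬s) — ¬s is true.
  3. (p ∨ ¬q) — ¬q is true.
  4. (r ∨ q) — r is true.
  5. (t ∨ ¬s) — ¬s is true.
  6. (u ∨ v) — v is true.
  7. (¬p ∨ ¬t) — ¬p is true.
  8. (¬q ∨ ¬t) — ¬q is true.
  9. (¬u ∨ ¬t) — ¬u is true.
  10. (v ∨ ¬p) — ¬p is true.
  11. (t ∨ v) — t is true.
  12. (v ∨ ¬u) — ¬u is true.
  13. (¬q ∨ ¬s) — ¬s is true.
  14. (t ∨ ¬q) — t is true.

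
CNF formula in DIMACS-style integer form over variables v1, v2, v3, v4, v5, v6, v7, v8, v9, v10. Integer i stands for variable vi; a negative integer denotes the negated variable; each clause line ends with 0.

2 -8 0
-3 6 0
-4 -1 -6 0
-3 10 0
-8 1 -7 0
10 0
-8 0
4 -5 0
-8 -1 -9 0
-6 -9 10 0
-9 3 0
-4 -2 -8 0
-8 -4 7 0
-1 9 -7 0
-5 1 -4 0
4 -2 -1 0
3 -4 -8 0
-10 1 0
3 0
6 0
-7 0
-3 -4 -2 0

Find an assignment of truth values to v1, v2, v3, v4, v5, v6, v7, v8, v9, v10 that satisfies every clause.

v1=1  v2=0  v3=1  v4=0  v5=0  v6=1  v7=0  v8=0  v9=1  v10=1

Check each clause:
  1. (NOT v8 OR v2) — NOT v8 is true.
  2. (NOT v3 OR v6) — v6 is true.
  3. (NOT v4 OR NOT v6 OR NOT v1) — NOT v4 is true.
  4. (v10 OR NOT v3) — v10 is true.
  5. (NOT v7 OR NOT v8 OR v1) — NOT v8 is true.
  6. (v10) — v10 is true.
  7. (NOT v8) — NOT v8 is true.
  8. (v4 OR NOT v5) — NOT v5 is true.
  9. (NOT v9 OR NOT v8 OR NOT v1) — NOT v8 is true.
  10. (NOT v6 OR NOT v9 OR v10) — v10 is true.
  11. (v3 OR NOT v9) — v3 is true.
  12. (NOT v8 OR NOT v2 OR NOT v4) — NOT v8 is true.
  13. (NOT v8 OR NOT v4 OR v7) — NOT v8 is true.
  14. (NOT v1 OR NOT v7 OR v9) — v9 is true.
  15. (NOT v4 OR NOT v5 OR v1) — v1 is true.
  16. (NOT v2 OR NOT v1 OR v4) — NOT v2 is true.
  17. (NOT v4 OR NOT v8 OR v3) — NOT v8 is true.
  18. (NOT v10 OR v1) — v1 is true.
  19. (v3) — v3 is true.
  20. (v6) — v6 is true.
  21. (NOT v7) — NOT v7 is true.
  22. (NOT v2 OR NOT v4 OR NOT v3) — NOT v4 is true.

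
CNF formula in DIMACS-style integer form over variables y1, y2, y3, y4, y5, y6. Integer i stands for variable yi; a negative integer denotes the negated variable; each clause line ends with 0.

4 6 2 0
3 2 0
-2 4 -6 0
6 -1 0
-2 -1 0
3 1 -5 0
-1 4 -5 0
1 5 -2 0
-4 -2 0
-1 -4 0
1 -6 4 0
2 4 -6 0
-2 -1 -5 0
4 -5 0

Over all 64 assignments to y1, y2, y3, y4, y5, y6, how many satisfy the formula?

4

Satisfying assignments:
  y1=0 y2=0 y3=1 y4=1 y5=0 y6=0
  y1=0 y2=0 y3=1 y4=1 y5=0 y6=1
  y1=0 y2=0 y3=1 y4=1 y5=1 y6=0
  y1=0 y2=0 y3=1 y4=1 y5=1 y6=1
That's 4 in total.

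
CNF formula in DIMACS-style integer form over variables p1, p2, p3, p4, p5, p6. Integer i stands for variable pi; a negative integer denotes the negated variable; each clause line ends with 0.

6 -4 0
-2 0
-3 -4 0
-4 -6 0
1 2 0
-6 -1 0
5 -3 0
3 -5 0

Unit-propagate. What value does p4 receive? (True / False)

False

Unit clause (~p2) sets p2 = False.
(p2 \/ p1): since p2 = False, the clause reduces to (p1). p1 = True.
(~p1 \/ ~p6) with p1 = True leaves only ~p6, so p6 = False.
(p6 \/ ~p4) with p6 = False leaves only ~p4, so p4 = False.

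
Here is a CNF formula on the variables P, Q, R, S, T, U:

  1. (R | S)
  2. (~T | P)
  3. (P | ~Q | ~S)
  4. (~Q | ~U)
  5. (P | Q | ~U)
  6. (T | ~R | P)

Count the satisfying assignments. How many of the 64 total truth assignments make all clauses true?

19

Case analysis on P and Q:
  P=T, Q=T: T free; 3 ways for (R,S,U) × 2^1 = 6.
  P=T, Q=F: T, U free; 3 ways for (R,S) × 2^2 = 12.
  P=F, Q=T: a clause becomes empty — 0.
  P=F, Q=F: remaining (R,S,T,U) ∈ {(F,T,F,F)} — 1.
Total: 6 + 12 + 0 + 1 = 19.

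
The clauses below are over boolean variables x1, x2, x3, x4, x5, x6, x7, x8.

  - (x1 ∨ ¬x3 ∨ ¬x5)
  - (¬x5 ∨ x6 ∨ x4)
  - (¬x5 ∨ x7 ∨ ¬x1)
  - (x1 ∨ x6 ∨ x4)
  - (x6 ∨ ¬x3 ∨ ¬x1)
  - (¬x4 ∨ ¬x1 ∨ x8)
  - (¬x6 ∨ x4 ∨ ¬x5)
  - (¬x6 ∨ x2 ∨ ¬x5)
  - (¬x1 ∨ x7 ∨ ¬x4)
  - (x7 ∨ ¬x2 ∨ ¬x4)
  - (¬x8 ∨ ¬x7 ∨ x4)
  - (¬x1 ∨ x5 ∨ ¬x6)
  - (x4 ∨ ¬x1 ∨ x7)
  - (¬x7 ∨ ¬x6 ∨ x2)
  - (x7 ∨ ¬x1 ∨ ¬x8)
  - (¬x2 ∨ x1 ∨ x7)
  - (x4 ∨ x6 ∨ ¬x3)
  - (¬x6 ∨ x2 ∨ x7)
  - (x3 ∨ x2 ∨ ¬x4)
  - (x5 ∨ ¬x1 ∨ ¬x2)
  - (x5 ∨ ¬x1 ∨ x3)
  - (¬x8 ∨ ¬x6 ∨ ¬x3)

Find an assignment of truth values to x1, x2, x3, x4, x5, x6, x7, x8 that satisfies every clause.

x1=0, x2=1, x3=0, x4=1, x5=0, x6=0, x7=1, x8=1

Try x1 = False.
Branch on x2: take x2 = True.
  then x7 is forced to True.
Try x3 = False.
The remaining clauses are satisfied by x4 = True, x5 = False, x6 = False, x8 = True.
Check each clause:
  1. (¬x5 ∨ ¬x3 ∨ x1) — ¬x5 is true.
  2. (x6 ∨ x4 ∨ ¬x5) — ¬x5 is true.
  3. (¬x1 ∨ ¬x5 ∨ x7) — ¬x5 is true.
  4. (x1 ∨ x4 ∨ x6) — x4 is true.
  5. (x6 ∨ ¬x3 ∨ ¬x1) — ¬x3 is true.
  6. (¬x4 ∨ ¬x1 ∨ x8) — x8 is true.
  7. (x4 ∨ ¬x5 ∨ ¬x6) — ¬x6 is true.
  8. (¬x6 ∨ x2 ∨ ¬x5) — ¬x6 is true.
  9. (¬x4 ∨ ¬x1 ∨ x7) — ¬x1 is true.
  10. (¬x2 ∨ x7 ∨ ¬x4) — x7 is true.
  11. (x4 ∨ ¬x7 ∨ ¬x8) — x4 is true.
  12. (¬x6 ∨ ¬x1 ∨ x5) — ¬x6 is true.
  13. (x4 ∨ ¬x1 ∨ x7) — x4 is true.
  14. (¬x7 ∨ ¬x6 ∨ x2) — ¬x6 is true.
  15. (¬x8 ∨ ¬x1 ∨ x7) — ¬x1 is true.
  16. (x7 ∨ ¬x2 ∨ x1) — x7 is true.
  17. (x6 ∨ ¬x3 ∨ x4) — x4 is true.
  18. (x2 ∨ x7 ∨ ¬x6) — x2 is true.
  19. (x2 ∨ x3 ∨ ¬x4) — x2 is true.
  20. (x5 ∨ ¬x2 ∨ ¬x1) — ¬x1 is true.
  21. (x5 ∨ x3 ∨ ¬x1) — ¬x1 is true.
  22. (¬x8 ∨ ¬x6 ∨ ¬x3) — ¬x6 is true.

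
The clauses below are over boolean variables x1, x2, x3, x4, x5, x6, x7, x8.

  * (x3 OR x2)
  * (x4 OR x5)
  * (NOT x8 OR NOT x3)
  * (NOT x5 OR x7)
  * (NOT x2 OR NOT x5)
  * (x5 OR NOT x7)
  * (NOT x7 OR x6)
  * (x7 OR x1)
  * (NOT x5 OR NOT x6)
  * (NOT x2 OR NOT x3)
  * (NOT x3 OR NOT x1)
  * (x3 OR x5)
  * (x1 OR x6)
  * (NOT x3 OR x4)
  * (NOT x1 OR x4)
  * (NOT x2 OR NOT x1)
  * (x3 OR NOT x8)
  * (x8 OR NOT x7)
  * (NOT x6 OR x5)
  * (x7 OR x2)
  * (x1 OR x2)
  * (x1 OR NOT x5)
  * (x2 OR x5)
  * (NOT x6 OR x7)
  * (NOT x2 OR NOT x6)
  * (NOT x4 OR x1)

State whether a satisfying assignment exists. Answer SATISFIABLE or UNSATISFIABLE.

x5 = True:
  propagation gives x7=True, x2=False, x3=True, x8=False; an empty clause results — contradiction.
x5 = False:
  propagation gives x4=True, x7=False, x1=True, x3=False; an empty clause results — contradiction.
Every branch closes, so no satisfying assignment exists.

UNSATISFIABLE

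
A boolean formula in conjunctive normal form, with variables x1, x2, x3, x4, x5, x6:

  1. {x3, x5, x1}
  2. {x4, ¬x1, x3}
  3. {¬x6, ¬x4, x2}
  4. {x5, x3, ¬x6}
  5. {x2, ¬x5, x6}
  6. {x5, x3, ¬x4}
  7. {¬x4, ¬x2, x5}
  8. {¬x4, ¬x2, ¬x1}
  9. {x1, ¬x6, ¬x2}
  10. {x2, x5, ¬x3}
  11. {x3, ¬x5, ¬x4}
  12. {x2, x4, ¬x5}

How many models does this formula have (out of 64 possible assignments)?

8

Case analysis on x5 and x2:
  x5=T, x2=T: 5 of the 16 assignments to (x1,x3,x4,x6) work.
  x5=T, x2=F: a clause becomes empty — 0.
  x5=F, x2=T: remaining (x1,x3,x4,x6) ∈ {(F,T,F,F); (T,T,F,F); (T,T,F,T)} — 3.
  x5=F, x2=F: a clause becomes empty — 0.
Total: 5 + 0 + 3 + 0 = 8.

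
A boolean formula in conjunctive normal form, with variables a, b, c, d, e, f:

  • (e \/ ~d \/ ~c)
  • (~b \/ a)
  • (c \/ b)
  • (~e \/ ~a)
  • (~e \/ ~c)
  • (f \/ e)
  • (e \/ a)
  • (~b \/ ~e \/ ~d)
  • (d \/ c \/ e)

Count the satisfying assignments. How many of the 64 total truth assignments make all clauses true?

Satisfying assignments:
  a=T b=F c=T d=F e=F f=T
  a=T b=T c=F d=T e=F f=T
  a=T b=T c=T d=F e=F f=T
That's 3 in total.

3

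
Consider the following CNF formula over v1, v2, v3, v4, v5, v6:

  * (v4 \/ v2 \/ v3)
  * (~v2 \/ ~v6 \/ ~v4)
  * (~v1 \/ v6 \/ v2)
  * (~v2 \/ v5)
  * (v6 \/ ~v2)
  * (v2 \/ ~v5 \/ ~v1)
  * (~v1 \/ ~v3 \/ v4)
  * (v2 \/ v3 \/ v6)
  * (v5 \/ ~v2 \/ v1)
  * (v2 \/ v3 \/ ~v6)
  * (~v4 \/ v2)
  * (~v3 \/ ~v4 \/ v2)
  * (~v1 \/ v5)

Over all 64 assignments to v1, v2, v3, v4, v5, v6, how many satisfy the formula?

7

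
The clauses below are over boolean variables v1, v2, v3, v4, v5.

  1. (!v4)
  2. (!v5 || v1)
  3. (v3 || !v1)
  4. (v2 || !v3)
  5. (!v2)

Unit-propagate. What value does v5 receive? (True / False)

(!v4) stands alone — v4 = False.
(!v2) stands alone — v2 = False.
In (v2 || !v3), v2 is now false; !v3 must hold, so v3 = False.
From (!v1 || v3) and v3 = False: v1 = False.
(!v5 || v1) with v1 = False leaves only !v5, so v5 = False.

False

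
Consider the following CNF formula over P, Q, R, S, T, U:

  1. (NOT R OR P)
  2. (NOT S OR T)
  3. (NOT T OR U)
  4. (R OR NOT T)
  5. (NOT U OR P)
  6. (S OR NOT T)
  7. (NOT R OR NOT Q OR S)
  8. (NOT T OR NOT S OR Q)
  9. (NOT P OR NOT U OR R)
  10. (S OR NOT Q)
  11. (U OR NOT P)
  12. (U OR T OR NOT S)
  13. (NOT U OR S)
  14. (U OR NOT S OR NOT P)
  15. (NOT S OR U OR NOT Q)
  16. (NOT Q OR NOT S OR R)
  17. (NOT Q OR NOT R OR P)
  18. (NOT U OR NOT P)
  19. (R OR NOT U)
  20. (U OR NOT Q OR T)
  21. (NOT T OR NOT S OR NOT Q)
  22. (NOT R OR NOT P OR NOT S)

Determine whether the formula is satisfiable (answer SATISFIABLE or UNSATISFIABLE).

Branch on P: take P = False.
  then R is forced to False.
  then T is forced to False.
  then S is forced to False.
  then U is forced to False.
  then Q is forced to False.
So P=F, Q=F, R=F, S=F, T=F, U=F is a satisfying assignment.

SATISFIABLE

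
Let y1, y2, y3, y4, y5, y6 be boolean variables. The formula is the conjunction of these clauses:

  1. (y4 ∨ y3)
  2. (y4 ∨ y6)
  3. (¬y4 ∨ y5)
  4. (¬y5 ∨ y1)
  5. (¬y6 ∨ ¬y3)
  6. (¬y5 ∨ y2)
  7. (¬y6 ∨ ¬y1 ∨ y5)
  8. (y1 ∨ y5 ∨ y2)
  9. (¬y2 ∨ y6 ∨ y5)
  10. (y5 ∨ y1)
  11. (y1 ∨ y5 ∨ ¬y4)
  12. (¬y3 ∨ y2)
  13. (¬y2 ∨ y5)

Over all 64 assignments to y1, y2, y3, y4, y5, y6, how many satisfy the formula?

3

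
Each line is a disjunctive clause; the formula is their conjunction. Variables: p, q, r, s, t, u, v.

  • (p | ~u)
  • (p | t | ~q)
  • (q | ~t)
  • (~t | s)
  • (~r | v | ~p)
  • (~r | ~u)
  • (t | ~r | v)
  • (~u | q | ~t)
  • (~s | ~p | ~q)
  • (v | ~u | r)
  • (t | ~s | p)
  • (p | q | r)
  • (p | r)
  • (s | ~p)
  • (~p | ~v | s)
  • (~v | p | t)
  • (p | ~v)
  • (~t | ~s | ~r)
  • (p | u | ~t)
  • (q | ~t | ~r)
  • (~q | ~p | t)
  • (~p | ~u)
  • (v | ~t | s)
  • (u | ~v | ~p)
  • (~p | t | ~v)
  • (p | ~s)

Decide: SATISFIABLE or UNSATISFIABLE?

SATISFIABLE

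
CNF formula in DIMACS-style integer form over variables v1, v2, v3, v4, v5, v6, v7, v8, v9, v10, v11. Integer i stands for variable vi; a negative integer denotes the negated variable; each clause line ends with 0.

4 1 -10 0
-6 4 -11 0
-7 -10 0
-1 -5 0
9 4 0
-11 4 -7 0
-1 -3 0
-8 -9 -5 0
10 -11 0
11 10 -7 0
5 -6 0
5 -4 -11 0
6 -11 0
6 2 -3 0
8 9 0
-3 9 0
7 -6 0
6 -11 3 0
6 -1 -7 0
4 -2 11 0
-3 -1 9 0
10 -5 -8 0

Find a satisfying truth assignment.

v1=False, v2=False, v3=False, v4=True, v5=False, v6=False, v7=False, v8=True, v9=True, v10=True, v11=False

Try v1 = False.
Branch on v2: take v2 = False.
The remaining clauses are satisfied by v3 = False, v4 = True, v5 = False, v6 = False, v7 = False, v8 = True, v9 = True, v10 = True, v11 = False.
Every clause has at least one true literal under this assignment.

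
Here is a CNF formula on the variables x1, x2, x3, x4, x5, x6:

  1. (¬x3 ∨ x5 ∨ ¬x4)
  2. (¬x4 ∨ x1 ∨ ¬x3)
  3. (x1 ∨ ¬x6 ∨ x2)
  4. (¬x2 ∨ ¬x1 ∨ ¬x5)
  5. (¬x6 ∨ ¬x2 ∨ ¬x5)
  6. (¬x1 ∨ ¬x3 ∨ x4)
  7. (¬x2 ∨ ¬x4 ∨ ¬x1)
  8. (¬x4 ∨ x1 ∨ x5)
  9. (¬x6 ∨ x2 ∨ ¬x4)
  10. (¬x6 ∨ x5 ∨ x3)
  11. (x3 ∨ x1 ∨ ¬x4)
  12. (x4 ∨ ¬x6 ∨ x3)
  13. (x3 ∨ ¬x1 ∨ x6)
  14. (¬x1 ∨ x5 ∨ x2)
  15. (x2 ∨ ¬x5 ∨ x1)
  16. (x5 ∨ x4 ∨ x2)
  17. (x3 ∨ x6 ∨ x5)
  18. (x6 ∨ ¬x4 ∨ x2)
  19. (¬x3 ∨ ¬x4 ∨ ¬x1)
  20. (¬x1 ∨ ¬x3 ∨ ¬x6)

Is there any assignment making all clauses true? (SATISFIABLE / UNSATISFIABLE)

SATISFIABLE

Branch on x1: take x1 = False.
For the remaining variables, x2 = True, x3 = True, x4 = False, x5 = False, x6 = False works.
So x1=False, x2=True, x3=True, x4=False, x5=False, x6=False is a satisfying assignment.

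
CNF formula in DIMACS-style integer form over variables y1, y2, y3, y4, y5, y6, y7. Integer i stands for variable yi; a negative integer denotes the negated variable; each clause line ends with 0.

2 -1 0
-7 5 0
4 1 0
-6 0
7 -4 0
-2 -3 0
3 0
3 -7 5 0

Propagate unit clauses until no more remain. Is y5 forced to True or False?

True

(¬y6) stands alone — y6 = False.
Unit clause (y3) sets y3 = True.
(¬y3 ∨ ¬y2) with y3 = True leaves only ¬y2, so y2 = False.
In (y2 ∨ ¬y1), y2 is now false; ¬y1 must hold, so y1 = False.
From (y1 ∨ y4) and y1 = False: y4 = True.
From (¬y4 ∨ y7) and y4 = True: y7 = True.
(¬y7 ∨ y5): since y7 = True, the clause reduces to (y5). y5 = True.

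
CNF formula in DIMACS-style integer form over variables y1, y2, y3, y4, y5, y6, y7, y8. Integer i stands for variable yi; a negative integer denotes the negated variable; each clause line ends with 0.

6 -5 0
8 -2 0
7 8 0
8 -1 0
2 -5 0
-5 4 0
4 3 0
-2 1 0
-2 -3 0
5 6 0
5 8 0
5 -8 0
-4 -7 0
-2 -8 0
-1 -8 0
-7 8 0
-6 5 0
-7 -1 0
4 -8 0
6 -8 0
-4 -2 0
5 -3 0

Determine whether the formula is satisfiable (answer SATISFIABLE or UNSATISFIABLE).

UNSATISFIABLE

y8 = True:
  propagation gives y5=True, y6=True, y2=True; an empty clause results — contradiction.
y8 = False:
  propagation gives y2=False, y7=True; an empty clause results — contradiction.
Every branch closes, so no satisfying assignment exists.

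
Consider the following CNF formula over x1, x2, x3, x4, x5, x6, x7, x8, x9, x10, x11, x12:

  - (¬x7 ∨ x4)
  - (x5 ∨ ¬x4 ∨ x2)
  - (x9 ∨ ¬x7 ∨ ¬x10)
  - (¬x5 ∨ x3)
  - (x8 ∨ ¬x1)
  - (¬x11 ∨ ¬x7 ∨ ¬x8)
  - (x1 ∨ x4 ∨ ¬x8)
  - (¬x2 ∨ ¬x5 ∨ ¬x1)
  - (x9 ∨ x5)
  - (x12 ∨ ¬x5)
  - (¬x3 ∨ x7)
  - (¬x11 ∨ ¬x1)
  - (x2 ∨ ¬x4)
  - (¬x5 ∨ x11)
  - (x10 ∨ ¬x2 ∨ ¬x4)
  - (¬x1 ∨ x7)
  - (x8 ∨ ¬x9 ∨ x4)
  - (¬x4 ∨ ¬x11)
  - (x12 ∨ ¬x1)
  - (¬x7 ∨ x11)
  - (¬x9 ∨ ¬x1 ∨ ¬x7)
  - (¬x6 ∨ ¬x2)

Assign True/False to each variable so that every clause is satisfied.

x1 = 0  x2 = 1  x3 = 0  x4 = 1  x5 = 0  x6 = 0  x7 = 0  x8 = 1  x9 = 1  x10 = 1  x11 = 0  x12 = 1

Check each clause:
  1. (¬x7 ∨ x4) — ¬x7 is true.
  2. (x5 ∨ x2 ∨ ¬x4) — x2 is true.
  3. (x9 ∨ ¬x7 ∨ ¬x10) — ¬x7 is true.
  4. (¬x5 ∨ x3) — ¬x5 is true.
  5. (¬x1 ∨ x8) — x8 is true.
  6. (¬x11 ∨ ¬x7 ∨ ¬x8) — ¬x7 is true.
  7. (x4 ∨ x1 ∨ ¬x8) — x4 is true.
  8. (¬x5 ∨ ¬x2 ∨ ¬x1) — ¬x5 is true.
  9. (x5 ∨ x9) — x9 is true.
  10. (¬x5 ∨ x12) — ¬x5 is true.
  11. (x7 ∨ ¬x3) — ¬x3 is true.
  12. (¬x11 ∨ ¬x1) — ¬x11 is true.
  13. (x2 ∨ ¬x4) — x2 is true.
  14. (¬x5 ∨ x11) — ¬x5 is true.
  15. (x10 ∨ ¬x4 ∨ ¬x2) — x10 is true.
  16. (¬x1 ∨ x7) — ¬x1 is true.
  17. (x8 ∨ ¬x9 ∨ x4) — x8 is true.
  18. (¬x11 ∨ ¬x4) — ¬x11 is true.
  19. (¬x1 ∨ x12) — x12 is true.
  20. (¬x7 ∨ x11) — ¬x7 is true.
  21. (¬x1 ∨ ¬x9 ∨ ¬x7) — ¬x7 is true.
  22. (¬x2 ∨ ¬x6) — ¬x6 is true.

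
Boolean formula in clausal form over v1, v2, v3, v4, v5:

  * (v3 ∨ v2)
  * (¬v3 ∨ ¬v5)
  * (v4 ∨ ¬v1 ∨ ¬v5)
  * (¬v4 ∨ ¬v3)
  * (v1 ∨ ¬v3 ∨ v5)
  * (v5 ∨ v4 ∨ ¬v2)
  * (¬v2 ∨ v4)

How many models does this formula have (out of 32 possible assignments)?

Satisfying assignments:
  v1=F v2=T v3=F v4=T v5=F
  v1=F v2=T v3=F v4=T v5=T
  v1=T v2=F v3=T v4=F v5=F
  v1=T v2=T v3=F v4=T v5=F
  v1=T v2=T v3=F v4=T v5=T
Count: 5.

5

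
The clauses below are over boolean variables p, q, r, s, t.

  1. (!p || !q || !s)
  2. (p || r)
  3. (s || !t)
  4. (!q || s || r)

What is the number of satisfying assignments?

13

Split on s, then p.
  s=1, p=1: remaining (q,r,t) ∈ {(0,0,0); (0,0,1); (0,1,0); (0,1,1)} — 4.
  s=1, p=0: remaining (q,r,t) ∈ {(0,1,0); (0,1,1); (1,1,0); (1,1,1)} — 4.
  s=0, p=1: remaining (q,r,t) ∈ {(0,0,0); (0,1,0); (1,1,0)} — 3.
  s=0, p=0: remaining (q,r,t) ∈ {(0,1,0); (1,1,0)} — 2.
Total: 4 + 4 + 3 + 2 = 13.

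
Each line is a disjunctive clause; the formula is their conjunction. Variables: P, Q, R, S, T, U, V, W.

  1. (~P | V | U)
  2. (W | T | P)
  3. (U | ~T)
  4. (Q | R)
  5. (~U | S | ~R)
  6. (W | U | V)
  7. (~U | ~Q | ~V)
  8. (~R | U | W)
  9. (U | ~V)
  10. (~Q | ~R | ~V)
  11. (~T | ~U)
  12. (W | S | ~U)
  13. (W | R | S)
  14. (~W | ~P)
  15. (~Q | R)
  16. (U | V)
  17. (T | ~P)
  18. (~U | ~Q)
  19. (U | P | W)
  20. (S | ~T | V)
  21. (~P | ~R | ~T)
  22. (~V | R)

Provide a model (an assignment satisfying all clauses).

Pure literal: S appears only positively; assign S = True.
Try P = False.
For the remaining variables, Q = False, R = True, T = False, U = True, V = False, W = True works.
Every clause has at least one true literal under this assignment.

P = F, Q = F, R = T, S = T, T = F, U = T, V = F, W = T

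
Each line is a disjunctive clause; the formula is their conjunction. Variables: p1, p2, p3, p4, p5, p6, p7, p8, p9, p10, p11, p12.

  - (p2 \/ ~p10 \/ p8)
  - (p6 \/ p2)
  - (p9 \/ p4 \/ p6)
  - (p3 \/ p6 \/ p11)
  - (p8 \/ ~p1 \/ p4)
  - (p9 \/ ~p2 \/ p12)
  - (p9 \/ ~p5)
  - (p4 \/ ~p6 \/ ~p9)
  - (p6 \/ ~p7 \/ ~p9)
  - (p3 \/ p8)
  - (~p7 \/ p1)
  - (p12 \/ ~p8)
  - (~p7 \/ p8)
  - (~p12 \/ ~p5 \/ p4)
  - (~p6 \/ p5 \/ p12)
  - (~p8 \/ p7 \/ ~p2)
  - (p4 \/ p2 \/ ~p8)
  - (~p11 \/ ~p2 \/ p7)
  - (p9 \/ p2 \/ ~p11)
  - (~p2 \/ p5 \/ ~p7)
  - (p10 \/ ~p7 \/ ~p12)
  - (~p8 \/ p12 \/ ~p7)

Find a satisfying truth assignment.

p3 occurs only positively in the remaining clauses — set p3 = True.
p4 occurs only positively in the remaining clauses — set p4 = True.
Try p1 = False.
  then p7 is forced to False.
The remaining clauses are satisfied by p2 = True, p5 = True, p6 = False, p8 = False, p9 = True, p10 = True, p11 = False, p12 = True.

p1=False, p2=True, p3=True, p4=True, p5=True, p6=False, p7=False, p8=False, p9=True, p10=True, p11=False, p12=True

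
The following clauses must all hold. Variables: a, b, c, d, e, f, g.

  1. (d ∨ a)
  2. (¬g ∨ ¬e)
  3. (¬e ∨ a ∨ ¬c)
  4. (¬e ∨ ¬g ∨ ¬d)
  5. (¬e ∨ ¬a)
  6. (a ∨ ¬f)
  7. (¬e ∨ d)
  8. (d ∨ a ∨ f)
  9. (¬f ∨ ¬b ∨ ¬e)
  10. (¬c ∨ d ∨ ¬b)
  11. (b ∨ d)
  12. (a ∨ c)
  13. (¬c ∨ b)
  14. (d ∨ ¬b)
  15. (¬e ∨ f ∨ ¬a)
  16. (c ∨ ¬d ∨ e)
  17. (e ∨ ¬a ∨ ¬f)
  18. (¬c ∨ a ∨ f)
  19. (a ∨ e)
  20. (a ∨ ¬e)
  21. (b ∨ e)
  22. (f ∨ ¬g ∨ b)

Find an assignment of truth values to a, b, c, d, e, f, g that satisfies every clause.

a=1, b=1, c=1, d=1, e=0, f=0, g=1

Check each clause:
  1. (d ∨ a) — a is true.
  2. (¬g ∨ ¬e) — ¬e is true.
  3. (a ∨ ¬e ∨ ¬c) — a is true.
  4. (¬g ∨ ¬d ∨ ¬e) — ¬e is true.
  5. (¬a ∨ ¬e) — ¬e is true.
  6. (¬f ∨ a) — a is true.
  7. (d ∨ ¬e) — ¬e is true.
  8. (f ∨ d ∨ a) — a is true.
  9. (¬b ∨ ¬f ∨ ¬e) — ¬f is true.
  10. (d ∨ ¬c ∨ ¬b) — d is true.
  11. (b ∨ d) — b is true.
  12. (a ∨ c) — a is true.
  13. (¬c ∨ b) — b is true.
  14. (d ∨ ¬b) — d is true.
  15. (¬a ∨ f ∨ ¬e) — ¬e is true.
  16. (c ∨ e ∨ ¬d) — c is true.
  17. (¬a ∨ e ∨ ¬f) — ¬f is true.
  18. (a ∨ ¬c ∨ f) — a is true.
  19. (a ∨ e) — a is true.
  20. (¬e ∨ a) — a is true.
  21. (e ∨ b) — b is true.
  22. (¬g ∨ b ∨ f) — b is true.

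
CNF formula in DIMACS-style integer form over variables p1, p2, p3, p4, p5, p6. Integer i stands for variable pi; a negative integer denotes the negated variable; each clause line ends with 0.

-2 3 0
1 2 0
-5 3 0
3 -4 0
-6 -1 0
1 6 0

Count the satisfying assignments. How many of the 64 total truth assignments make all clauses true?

13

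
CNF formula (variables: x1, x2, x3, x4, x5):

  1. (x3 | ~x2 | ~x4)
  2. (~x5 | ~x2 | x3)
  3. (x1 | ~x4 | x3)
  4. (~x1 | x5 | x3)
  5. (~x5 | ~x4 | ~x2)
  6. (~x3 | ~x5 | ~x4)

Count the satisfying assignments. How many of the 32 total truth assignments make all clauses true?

Case analysis on x3 and x4:
  x3=1, x4=1: remaining (x1,x2,x5) ∈ {(0,0,0); (0,1,0); (1,0,0); (1,1,0)} — 4.
  x3=1, x4=0: x1, x2, x5 free → 2^3 = 8.
  x3=0, x4=1: remaining (x1,x2,x5) ∈ {(1,0,1)} — 1.
  x3=0, x4=0: remaining (x1,x2,x5) ∈ {(0,0,0); (0,0,1); (0,1,0); (1,0,1)} — 4.
Total: 4 + 8 + 1 + 4 = 17.

17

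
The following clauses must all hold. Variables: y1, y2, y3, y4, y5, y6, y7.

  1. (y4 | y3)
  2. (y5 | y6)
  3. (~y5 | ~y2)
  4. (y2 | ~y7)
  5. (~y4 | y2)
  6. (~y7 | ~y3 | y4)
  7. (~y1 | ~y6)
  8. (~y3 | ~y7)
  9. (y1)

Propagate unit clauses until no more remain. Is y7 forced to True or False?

(y1) stands alone — y1 = True.
(~y6 | ~y1): since y1 = True, the clause reduces to (~y6). y6 = False.
(y6 | y5) with y6 = False leaves only y5, so y5 = True.
(~y5 | ~y2): since y5 = True, the clause reduces to (~y2). y2 = False.
(~y7 | y2): since y2 = False, the clause reduces to (~y7). y7 = False.

False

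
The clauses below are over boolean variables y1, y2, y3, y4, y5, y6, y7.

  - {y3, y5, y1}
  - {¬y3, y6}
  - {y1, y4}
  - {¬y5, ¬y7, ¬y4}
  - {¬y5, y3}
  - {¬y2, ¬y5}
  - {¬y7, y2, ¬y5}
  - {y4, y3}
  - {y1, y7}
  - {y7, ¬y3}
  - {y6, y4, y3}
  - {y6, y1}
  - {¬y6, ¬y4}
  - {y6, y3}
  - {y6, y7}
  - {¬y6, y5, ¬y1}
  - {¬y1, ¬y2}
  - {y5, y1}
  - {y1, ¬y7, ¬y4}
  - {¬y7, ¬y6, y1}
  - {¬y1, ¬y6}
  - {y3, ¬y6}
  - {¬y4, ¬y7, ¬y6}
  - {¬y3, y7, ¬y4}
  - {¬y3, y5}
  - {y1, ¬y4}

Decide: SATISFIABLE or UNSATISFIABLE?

UNSATISFIABLE

y1 = True:
  propagation gives y2=False, y6=False, y3=False; an empty clause results — contradiction.
y1 = False:
  propagation gives y4=True; an empty clause results — contradiction.
Every branch closes, so no satisfying assignment exists.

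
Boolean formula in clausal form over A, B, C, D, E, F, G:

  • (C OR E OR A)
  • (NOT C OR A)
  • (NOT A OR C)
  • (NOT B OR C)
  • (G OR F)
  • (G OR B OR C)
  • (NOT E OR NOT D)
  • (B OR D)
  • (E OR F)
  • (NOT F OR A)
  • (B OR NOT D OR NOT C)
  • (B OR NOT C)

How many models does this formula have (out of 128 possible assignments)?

The models are:
  A=T B=T C=T D=F E=F F=T G=F
  A=T B=T C=T D=F E=F F=T G=T
  A=T B=T C=T D=F E=T F=F G=T
  A=T B=T C=T D=F E=T F=T G=F
  A=T B=T C=T D=F E=T F=T G=T
  A=T B=T C=T D=T E=F F=T G=F
  A=T B=T C=T D=T E=F F=T G=T
Count: 7.

7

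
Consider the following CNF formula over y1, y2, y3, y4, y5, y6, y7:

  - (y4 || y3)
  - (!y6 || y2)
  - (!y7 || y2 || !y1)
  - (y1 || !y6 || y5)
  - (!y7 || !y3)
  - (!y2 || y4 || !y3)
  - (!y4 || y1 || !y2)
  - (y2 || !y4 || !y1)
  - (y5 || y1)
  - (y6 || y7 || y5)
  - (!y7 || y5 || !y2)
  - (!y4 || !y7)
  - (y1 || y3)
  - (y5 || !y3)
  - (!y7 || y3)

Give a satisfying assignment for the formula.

y5 occurs only positively in the remaining clauses — set y5 = True.
Branch on y1: take y1 = True.
Branch on y2: take y2 = True.
For the remaining variables, y3 = False, y4 = True, y6 = True, y7 = False works.
Every clause has at least one true literal under this assignment.
Check each clause:
  1. (y4 || y3) — y4 is true.
  2. (y2 || !y6) — y2 is true.
  3. (!y7 || y2 || !y1) — !y7 is true.
  4. (y1 || y5 || !y6) — y1 is true.
  5. (!y7 || !y3) — !y7 is true.
  6. (!y3 || y4 || !y2) — y4 is true.
  7. (y1 || !y2 || !y4) — y1 is true.
  8. (y2 || !y4 || !y1) — y2 is true.
  9. (y5 || y1) — y1 is true.
  10. (y6 || y5 || y7) — y5 is true.
  11. (!y7 || !y2 || y5) — !y7 is true.
  12. (!y4 || !y7) — !y7 is true.
  13. (y1 || y3) — y1 is true.
  14. (!y3 || y5) — !y3 is true.
  15. (y3 || !y7) — !y7 is true.

y1=T  y2=T  y3=F  y4=T  y5=T  y6=T  y7=F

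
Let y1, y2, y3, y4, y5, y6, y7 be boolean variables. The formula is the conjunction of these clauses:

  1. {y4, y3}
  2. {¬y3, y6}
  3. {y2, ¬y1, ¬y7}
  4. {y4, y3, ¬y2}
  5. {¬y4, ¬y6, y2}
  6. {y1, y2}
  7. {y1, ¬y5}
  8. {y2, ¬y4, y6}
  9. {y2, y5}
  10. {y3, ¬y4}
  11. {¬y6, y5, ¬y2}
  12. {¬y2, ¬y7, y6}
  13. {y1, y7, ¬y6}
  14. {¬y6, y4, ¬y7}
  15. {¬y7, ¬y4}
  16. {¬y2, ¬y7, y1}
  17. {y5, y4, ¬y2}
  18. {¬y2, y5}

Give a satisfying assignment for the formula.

Try y1 = True.
Set y2 = True and propagate.
  then y5 is forced to True.
Set y3 = True and propagate.
  then y6 is forced to True.
For the remaining variables, y4 = True, y7 = False works.
Every clause has at least one true literal under this assignment.

y1 = T  y2 = T  y3 = T  y4 = T  y5 = T  y6 = T  y7 = F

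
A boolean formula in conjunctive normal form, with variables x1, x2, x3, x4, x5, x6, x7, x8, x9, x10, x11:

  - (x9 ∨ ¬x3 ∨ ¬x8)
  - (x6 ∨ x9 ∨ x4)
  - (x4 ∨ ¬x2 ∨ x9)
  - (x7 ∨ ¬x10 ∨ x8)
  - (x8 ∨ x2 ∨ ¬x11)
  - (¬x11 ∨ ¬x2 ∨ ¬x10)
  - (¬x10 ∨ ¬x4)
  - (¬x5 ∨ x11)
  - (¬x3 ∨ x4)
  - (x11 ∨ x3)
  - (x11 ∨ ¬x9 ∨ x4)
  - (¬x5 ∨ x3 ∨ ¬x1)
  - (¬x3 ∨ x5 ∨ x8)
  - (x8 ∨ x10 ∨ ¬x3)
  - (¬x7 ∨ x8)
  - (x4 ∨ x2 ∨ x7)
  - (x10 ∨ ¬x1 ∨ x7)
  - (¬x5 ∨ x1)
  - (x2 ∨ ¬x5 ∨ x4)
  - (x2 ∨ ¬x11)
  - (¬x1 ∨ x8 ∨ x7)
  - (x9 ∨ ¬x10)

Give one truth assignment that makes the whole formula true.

Pure literal: x6 appears only positively; assign x6 = True.
Set x1 = False and propagate.
  then x5 is forced to False.
For the remaining variables, x2 = True, x3 = False, x4 = True, x7 = True, x8 = True, x9 = False, x10 = False, x11 = True works.

x1=0, x2=1, x3=0, x4=1, x5=0, x6=1, x7=1, x8=1, x9=0, x10=0, x11=1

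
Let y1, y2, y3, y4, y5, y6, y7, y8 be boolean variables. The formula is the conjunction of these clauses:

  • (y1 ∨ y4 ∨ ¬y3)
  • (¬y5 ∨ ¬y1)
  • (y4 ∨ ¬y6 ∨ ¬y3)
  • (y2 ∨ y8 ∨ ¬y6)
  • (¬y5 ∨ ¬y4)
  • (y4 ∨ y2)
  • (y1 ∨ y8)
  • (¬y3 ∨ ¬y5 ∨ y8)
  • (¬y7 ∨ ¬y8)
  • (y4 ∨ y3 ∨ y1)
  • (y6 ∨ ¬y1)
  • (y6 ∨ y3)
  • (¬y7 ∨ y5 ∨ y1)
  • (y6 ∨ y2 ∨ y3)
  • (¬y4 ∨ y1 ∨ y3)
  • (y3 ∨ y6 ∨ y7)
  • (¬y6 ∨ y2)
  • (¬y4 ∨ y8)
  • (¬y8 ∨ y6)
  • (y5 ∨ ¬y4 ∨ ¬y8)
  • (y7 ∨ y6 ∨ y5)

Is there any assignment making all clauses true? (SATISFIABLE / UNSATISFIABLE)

SATISFIABLE

y2 occurs only positively in the remaining clauses — set y2 = True.
Set y1 = True and propagate.
  then y5 is forced to False.
  then y6 is forced to True.
Set y3 = False and propagate.
Branch on y4: take y4 = False.
For the remaining variables, y7 = False, y8 = False works.
So y1=True, y2=True, y3=False, y4=False, y5=False, y6=True, y7=False, y8=False is a satisfying assignment.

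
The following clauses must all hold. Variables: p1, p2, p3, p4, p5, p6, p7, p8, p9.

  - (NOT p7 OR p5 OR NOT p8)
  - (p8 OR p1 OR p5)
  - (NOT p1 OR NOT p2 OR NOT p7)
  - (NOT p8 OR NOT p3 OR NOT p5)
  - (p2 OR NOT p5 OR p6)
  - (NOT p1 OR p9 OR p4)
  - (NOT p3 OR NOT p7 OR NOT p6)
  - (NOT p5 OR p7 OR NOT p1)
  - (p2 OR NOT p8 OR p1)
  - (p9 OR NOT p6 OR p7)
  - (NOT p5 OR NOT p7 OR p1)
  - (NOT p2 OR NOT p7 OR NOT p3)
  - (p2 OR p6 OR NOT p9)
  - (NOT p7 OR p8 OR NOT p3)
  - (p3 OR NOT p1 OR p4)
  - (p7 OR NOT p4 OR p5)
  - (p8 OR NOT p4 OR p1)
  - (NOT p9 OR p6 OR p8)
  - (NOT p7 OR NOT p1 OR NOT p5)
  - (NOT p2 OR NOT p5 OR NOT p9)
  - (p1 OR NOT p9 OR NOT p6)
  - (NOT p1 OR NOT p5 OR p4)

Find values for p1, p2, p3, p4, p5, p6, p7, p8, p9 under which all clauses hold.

p1 = F, p2 = T, p3 = T, p4 = F, p5 = F, p6 = F, p7 = F, p8 = T, p9 = T

Branch on p1: take p1 = False.
Try p2 = True.
The remaining clauses are satisfied by p3 = True, p4 = False, p5 = False, p6 = False, p7 = False, p8 = True, p9 = True.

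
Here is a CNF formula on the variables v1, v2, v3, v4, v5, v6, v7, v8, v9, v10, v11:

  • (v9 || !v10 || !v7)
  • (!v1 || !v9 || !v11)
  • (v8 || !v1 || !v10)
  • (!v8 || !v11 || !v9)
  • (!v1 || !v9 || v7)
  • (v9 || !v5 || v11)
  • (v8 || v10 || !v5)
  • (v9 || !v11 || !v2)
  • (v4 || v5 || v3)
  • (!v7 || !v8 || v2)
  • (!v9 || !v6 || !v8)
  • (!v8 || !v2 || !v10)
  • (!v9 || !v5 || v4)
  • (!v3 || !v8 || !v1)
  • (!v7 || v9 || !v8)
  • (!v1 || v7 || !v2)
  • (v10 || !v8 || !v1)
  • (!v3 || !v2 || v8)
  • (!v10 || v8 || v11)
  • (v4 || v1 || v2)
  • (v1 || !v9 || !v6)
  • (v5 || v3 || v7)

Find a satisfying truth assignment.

v4 occurs only positively in the remaining clauses — set v4 = True.
Branch on v1: take v1 = True.
Try v2 = False.
Set v3 = True and propagate.
  then v8 is forced to False.
  then v10 is forced to False.
  then v5 is forced to False.
For the remaining variables, v6 = True, v7 = True, v9 = False, v11 = True works.
Every clause has at least one true literal under this assignment.

v1=1, v2=0, v3=1, v4=1, v5=0, v6=1, v7=1, v8=0, v9=0, v10=0, v11=1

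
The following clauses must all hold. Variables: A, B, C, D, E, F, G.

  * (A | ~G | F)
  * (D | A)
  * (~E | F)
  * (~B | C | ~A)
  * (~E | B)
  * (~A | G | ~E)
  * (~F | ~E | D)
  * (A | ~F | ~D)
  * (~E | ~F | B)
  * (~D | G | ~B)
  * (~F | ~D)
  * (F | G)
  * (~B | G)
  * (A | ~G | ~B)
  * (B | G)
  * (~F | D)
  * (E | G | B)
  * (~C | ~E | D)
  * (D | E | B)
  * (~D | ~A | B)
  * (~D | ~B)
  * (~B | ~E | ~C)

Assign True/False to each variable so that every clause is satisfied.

A = T  B = T  C = T  D = F  E = F  F = F  G = T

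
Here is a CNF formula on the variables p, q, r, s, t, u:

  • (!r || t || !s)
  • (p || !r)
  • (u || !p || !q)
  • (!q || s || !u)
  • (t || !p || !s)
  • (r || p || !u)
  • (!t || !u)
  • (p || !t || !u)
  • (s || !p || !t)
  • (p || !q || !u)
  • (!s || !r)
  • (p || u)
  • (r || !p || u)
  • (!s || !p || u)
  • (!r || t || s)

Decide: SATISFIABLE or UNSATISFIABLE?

Pure literal: q appears only negated; assign q = False.
Set p = True and propagate.
Try r = False.
  then u is forced to True.
  then t is forced to False.
  then s is forced to False.
So p=T, q=F, r=F, s=F, t=F, u=T is a satisfying assignment.

SATISFIABLE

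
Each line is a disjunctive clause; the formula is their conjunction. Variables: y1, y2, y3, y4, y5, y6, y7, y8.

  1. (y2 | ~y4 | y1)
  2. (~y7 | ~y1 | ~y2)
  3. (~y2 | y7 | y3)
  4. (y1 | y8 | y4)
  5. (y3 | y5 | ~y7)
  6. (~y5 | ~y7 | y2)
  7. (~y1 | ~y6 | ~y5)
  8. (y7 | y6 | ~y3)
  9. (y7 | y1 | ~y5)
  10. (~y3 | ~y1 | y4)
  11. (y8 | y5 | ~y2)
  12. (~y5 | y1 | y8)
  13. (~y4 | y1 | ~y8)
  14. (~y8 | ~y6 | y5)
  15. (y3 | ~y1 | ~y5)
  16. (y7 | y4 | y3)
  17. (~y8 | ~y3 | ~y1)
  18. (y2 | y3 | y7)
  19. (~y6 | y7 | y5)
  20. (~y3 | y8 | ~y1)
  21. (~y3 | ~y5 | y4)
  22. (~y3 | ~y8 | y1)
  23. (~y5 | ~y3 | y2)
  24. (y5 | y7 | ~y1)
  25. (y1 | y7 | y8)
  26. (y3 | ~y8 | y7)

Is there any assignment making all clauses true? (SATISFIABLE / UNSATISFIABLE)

Branch on y1: take y1 = False.
Set y2 = True and propagate.
Try y3 = False.
  then y7 is forced to True.
  then y5 is forced to True.
  then y8 is forced to True.
  then y4 is forced to False.
y6 is now unconstrained; take y6 = False.
Every clause has at least one true literal under this assignment.
So y1=False, y2=True, y3=False, y4=False, y5=True, y6=False, y7=True, y8=True is a satisfying assignment.

SATISFIABLE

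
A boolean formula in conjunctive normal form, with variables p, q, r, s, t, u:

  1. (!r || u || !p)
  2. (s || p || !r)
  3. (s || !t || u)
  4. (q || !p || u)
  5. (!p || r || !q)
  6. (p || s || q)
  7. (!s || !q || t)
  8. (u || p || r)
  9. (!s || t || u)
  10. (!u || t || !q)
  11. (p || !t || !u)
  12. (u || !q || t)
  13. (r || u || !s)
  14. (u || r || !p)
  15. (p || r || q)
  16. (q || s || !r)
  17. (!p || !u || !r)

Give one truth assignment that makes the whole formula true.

Branch on p: take p = True.
Try q = False.
  then u is forced to True.
  then r is forced to False.
s, t are now unconstrained; take s = True, t = True.
Every clause has at least one true literal under this assignment.
Check each clause:
  1. (u || !r || !p) — !r is true.
  2. (!r || p || s) — p is true.
  3. (!t || s || u) — s is true.
  4. (!p || q || u) — u is true.
  5. (!p || !q || r) — !q is true.
  6. (s || q || p) — p is true.
  7. (!q || t || !s) — t is true.
  8. (u || p || r) — p is true.
  9. (t || u || !s) — t is true.
  10. (!q || !u || t) — t is true.
  11. (!u || !t || p) — p is true.
  12. (u || !q || t) — t is true.
  13. (u || r || !s) — u is true.
  14. (u || !p || r) — u is true.
  15. (q || p || r) — p is true.
  16. (q || !r || s) — s is true.
  17. (!u || !r || !p) — !r is true.

p = True, q = False, r = False, s = True, t = True, u = True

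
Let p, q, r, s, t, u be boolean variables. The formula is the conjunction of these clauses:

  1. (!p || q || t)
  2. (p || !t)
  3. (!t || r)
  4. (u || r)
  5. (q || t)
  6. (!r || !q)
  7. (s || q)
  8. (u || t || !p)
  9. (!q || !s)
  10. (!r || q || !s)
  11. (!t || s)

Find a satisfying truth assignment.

p=False  q=True  r=False  s=False  t=False  u=True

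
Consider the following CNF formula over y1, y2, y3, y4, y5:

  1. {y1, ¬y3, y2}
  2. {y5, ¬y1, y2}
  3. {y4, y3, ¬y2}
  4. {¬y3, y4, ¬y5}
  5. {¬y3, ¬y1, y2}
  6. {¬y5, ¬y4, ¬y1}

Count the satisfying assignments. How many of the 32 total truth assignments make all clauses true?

Split on y1, then y2.
  y1=1, y2=1: remaining (y3,y4,y5) ∈ {(0,1,0); (1,0,0); (1,1,0)} — 3.
  y1=1, y2=0: remaining (y3,y4,y5) ∈ {(0,0,1)} — 1.
  y1=0, y2=1: 5 of the 8 assignments to (y3,y4,y5) work.
  y1=0, y2=0: remaining (y3,y4,y5) ∈ {(0,0,0); (0,0,1); (0,1,0); (0,1,1)} — 4.
Total: 3 + 1 + 5 + 4 = 13.

13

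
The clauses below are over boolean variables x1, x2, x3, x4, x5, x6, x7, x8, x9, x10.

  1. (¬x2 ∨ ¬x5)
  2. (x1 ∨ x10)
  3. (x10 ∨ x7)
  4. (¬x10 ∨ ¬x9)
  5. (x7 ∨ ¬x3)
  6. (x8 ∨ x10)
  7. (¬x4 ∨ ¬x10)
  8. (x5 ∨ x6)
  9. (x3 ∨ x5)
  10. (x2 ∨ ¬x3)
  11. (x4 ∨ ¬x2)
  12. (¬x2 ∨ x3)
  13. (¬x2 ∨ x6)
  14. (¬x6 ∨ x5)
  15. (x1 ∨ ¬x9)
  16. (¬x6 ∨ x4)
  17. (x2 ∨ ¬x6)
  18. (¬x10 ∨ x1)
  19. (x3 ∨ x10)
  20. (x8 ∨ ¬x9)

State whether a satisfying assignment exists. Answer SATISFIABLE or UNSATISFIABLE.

SATISFIABLE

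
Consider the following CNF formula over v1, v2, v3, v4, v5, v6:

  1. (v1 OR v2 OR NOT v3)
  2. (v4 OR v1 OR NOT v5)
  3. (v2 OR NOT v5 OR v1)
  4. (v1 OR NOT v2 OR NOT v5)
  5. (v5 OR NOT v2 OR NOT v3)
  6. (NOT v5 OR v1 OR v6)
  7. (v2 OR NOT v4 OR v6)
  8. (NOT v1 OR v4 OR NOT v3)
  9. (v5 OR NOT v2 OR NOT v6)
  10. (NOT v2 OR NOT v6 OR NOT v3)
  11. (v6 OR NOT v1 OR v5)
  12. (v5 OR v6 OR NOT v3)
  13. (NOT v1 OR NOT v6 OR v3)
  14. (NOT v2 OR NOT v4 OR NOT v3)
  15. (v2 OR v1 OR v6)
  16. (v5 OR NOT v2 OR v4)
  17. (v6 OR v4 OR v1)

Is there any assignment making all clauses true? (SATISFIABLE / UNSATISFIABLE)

SATISFIABLE

Set v1 = True and propagate.
For the remaining variables, v2 = False, v3 = False, v4 = False, v5 = True, v6 = False works.
So v1 = 1, v2 = 0, v3 = 0, v4 = 0, v5 = 1, v6 = 0 is a satisfying assignment.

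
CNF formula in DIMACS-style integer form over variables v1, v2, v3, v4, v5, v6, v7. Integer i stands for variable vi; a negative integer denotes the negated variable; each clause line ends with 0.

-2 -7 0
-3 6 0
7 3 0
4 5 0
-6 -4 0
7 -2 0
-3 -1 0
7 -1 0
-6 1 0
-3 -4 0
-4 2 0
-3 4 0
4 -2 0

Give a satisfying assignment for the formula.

v1 = T, v2 = F, v3 = F, v4 = F, v5 = T, v6 = T, v7 = T

Check each clause:
  1. (NOT v2 OR NOT v7) — NOT v2 is true.
  2. (v6 OR NOT v3) — NOT v3 is true.
  3. (v7 OR v3) — v7 is true.
  4. (v5 OR v4) — v5 is true.
  5. (NOT v6 OR NOT v4) — NOT v4 is true.
  6. (NOT v2 OR v7) — NOT v2 is true.
  7. (NOT v1 OR NOT v3) — NOT v3 is true.
  8. (NOT v1 OR v7) — v7 is true.
  9. (NOT v6 OR v1) — v1 is true.
  10. (NOT v4 OR NOT v3) — NOT v4 is true.
  11. (v2 OR NOT v4) — NOT v4 is true.
  12. (v4 OR NOT v3) — NOT v3 is true.
  13. (NOT v2 OR v4) — NOT v2 is true.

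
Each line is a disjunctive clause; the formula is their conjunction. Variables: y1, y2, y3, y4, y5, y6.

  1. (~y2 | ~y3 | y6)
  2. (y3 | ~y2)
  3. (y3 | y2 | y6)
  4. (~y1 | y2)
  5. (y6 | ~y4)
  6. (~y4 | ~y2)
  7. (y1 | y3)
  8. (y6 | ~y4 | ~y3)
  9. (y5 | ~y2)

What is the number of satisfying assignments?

8

Case analysis on y2 and y3:
  y2=1, y3=1: remaining (y1,y4,y5,y6) ∈ {(0,0,1,1); (1,0,1,1)} — 2.
  y2=1, y3=0: a clause becomes empty — 0.
  y2=0, y3=1: y5 free; 3 ways for (y1,y4,y6) × 2^1 = 6.
  y2=0, y3=0: a clause becomes empty — 0.
Total: 2 + 0 + 6 + 0 = 8.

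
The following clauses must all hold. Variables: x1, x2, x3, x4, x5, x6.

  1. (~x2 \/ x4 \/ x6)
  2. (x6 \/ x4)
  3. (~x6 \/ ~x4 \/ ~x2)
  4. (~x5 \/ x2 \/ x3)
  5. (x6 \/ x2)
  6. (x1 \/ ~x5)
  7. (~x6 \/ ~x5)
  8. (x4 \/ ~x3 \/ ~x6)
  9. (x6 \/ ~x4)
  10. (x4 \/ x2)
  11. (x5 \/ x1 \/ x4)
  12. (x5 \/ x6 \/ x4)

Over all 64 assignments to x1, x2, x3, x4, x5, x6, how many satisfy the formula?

Satisfying assignments:
  x1=0 x2=0 x3=0 x4=1 x5=0 x6=1
  x1=0 x2=0 x3=1 x4=1 x5=0 x6=1
  x1=1 x2=0 x3=0 x4=1 x5=0 x6=1
  x1=1 x2=0 x3=1 x4=1 x5=0 x6=1
  x1=1 x2=1 x3=0 x4=0 x5=0 x6=1
Count: 5.

5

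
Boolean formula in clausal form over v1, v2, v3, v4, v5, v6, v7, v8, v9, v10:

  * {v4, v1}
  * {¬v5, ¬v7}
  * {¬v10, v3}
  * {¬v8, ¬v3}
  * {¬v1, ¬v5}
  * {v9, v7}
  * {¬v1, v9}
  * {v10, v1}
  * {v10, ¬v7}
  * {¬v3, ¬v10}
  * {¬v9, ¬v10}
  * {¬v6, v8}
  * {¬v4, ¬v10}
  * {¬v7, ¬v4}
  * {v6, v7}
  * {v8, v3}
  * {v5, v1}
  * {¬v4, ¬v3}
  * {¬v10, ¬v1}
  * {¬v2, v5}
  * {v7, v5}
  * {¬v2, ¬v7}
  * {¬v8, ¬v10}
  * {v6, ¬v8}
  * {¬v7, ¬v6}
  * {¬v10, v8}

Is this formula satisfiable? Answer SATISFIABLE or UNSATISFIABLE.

UNSATISFIABLE

v10 = True:
  propagation gives v3=True; an empty clause results — contradiction.
v10 = False:
  propagation gives v1=True, v5=False, v9=True, v7=False; an empty clause results — contradiction.
Every branch closes, so no satisfying assignment exists.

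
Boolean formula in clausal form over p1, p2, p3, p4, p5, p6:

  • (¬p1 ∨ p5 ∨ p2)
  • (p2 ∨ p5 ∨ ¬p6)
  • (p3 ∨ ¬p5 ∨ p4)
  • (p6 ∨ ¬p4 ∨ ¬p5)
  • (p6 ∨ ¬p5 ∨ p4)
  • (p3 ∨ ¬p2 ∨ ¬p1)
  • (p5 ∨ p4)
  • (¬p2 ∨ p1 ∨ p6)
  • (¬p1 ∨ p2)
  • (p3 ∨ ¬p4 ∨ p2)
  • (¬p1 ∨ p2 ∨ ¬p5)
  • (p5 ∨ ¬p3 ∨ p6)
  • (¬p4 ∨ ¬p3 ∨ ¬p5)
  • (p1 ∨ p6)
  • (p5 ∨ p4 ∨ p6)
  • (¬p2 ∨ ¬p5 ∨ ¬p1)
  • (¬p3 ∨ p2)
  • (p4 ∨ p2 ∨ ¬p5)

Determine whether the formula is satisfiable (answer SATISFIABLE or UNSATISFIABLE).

Try p1 = False.
  then p6 is forced to True.
The remaining clauses are satisfied by p2 = True, p3 = True, p4 = False, p5 = True.
So p1 = 0  p2 = 1  p3 = 1  p4 = 0  p5 = 1  p6 = 1 is a satisfying assignment.

SATISFIABLE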